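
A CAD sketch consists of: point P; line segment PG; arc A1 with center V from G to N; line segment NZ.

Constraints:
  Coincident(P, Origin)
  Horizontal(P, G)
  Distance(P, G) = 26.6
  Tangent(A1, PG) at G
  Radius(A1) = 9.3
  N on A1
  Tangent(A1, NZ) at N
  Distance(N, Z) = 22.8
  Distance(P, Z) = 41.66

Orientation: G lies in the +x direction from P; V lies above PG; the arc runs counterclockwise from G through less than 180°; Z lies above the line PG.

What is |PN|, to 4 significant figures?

37.41

Checks: |VN| = 9.300 ✓; ∠(VN, NZ) = 90.00° ✓; |NZ| = 22.80 ✓; |PZ| = 41.66 ✓.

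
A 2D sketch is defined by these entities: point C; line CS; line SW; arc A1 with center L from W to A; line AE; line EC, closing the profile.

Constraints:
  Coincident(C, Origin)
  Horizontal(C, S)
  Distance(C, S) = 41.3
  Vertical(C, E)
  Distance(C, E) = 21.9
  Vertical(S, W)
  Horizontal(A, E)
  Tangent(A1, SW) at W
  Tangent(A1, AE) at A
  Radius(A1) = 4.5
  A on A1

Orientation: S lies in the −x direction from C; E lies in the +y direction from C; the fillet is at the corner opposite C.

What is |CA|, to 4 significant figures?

42.82

C is at the origin; CS is horizontal with |CS| = 41.3 and S on the −x side, so S = (-41.30, 0.000). C and E share the same x with |CE| = 21.9 and E on the +y side, so E = (0.000, 21.90). The virtual corner opposite C is at (-41.30, 21.90). The tangent condition forces LW to be normal to SW and A1 meets AE tangentially, so LA is at right angles to AE, with radius 4.5, so the center L sits 4.5 in from both sides at L = (-36.80, 17.40). That places the tangent points at W = (-41.30, 17.40) on SW and A = (-36.80, 21.90) on AE. Then |CA| = |A − C| = 42.82.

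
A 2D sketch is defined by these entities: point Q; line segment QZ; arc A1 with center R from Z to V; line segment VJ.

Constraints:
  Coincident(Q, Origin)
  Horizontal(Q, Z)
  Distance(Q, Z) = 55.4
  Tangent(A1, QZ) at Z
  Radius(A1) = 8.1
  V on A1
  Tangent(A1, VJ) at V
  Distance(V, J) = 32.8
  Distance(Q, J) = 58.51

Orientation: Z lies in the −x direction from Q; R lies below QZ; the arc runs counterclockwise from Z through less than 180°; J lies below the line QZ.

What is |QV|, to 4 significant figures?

63.32

Q is at the origin; Q and Z share the same y with |QZ| = 55.4 and Z on the −x side, so Z = (-55.40, 0.000). Tangency of A1 to QZ means the radius RZ is perpendicular to QZ, so R = Z + (0, -8.1) = (-55.40, -8.100). Since RV ⟂ VJ (tangency), |RJ| = √(8.1² + 32.8²) = 33.79 regardless of where V sits on A1. So J lies on both circle(Q, 58.51) and circle(R, 33.79); the below-QZ intersection is J = (-43.10, -39.57). V is the foot of the tangent from J: V = (-62.02, -12.77).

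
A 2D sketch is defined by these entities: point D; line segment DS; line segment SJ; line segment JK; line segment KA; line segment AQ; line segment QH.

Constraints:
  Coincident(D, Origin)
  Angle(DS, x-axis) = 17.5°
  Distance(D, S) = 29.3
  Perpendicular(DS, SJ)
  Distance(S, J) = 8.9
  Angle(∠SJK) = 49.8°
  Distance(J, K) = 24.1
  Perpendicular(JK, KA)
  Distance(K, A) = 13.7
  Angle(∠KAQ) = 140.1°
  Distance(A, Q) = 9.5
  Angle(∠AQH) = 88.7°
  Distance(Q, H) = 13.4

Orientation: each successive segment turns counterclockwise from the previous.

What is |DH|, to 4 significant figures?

31.58

∠KAQ = 140.1° gives AQ at 7.600° from the x-axis; with |AQ| = 9.5, Q = (33.39, -9.136). ∠AQH = 88.7° gives QH at 98.90° from the x-axis; with |QH| = 13.4, H = (31.31, 4.102). Then |DH| = |H − D| = 31.58.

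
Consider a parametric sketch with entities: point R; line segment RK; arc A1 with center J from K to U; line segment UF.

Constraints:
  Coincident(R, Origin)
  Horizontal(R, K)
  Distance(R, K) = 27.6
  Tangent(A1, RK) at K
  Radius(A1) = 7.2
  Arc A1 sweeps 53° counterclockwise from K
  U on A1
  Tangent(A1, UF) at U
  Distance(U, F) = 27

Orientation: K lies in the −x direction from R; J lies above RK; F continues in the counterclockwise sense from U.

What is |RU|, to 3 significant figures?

22.0

The tangent condition forces JK to be normal to RK, so J = K + (0, 7.2) = (-27.6, 7.20). On A1, K sits at bearing -90° from J; a 53° counterclockwise sweep puts U at bearing -37°, so U = J + 7.2·(cos -37°, sin -37°) = (-21.8, 2.87). Then |RU| = |U − R| = 22.0.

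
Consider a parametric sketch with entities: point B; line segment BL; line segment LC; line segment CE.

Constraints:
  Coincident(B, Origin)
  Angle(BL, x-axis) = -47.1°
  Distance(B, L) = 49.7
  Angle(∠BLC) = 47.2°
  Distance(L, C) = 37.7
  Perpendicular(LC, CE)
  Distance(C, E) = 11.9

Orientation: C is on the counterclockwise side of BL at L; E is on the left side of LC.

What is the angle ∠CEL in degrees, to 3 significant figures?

72.5°

B is at the origin; BL runs at -47.1° with length 49.7, so L = 49.7·(cos -47.1°, sin -47.1°) = (33.8, -36.4). ∠BLC = 47.2°, so LC runs at -47.1° + (180° − 47.2°) = 85.7° from the x-axis; with |LC| = 37.7, C = L + 37.7·(cos 85.7°, sin 85.7°) = (36.7, 1.19). The perpendicularity gives CE at right angles to LC; with |CE| = 11.9 on the left of LC, E = C + 11.9·(-0.997, 0.0750) = (24.8, 2.08). Then cos ∠CEL = EC·EL / (|EC||EL|), giving 72.5°.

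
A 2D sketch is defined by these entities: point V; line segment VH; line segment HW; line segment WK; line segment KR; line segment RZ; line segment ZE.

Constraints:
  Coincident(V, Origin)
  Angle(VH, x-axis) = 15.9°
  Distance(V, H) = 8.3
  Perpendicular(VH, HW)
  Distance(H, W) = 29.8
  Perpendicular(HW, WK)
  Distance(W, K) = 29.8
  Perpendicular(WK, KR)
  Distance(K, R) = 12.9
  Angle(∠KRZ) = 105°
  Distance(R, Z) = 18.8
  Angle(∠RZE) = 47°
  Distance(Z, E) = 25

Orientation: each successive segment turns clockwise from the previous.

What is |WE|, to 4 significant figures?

23.77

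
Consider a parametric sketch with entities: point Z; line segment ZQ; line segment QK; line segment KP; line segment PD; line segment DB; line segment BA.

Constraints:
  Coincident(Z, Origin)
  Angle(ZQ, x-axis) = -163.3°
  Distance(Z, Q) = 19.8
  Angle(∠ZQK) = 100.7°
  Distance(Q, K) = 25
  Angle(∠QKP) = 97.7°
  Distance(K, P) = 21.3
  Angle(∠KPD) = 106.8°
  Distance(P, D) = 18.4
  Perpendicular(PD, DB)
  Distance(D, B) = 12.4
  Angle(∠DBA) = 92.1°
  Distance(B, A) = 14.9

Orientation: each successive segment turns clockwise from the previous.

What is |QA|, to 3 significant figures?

22.1

Z is at the origin; ZQ runs at -163.3° with length 19.8, so Q = (-19.0, -5.69). ∠ZQK = 100.7° gives QK at 117° from the x-axis; with |QK| = 25.0, K = (-30.5, 16.5). ∠QKP = 97.7° gives KP at 35.1° from the x-axis; with |KP| = 21.3, P = (-13.0, 28.8). ∠KPD = 106.8° gives PD at -38.1° from the x-axis; with |PD| = 18.4, D = (1.44, 17.4). The perpendicularity gives DB at right angles to PD, so DB runs at -128°; with |DB| = 12.4, B = (-6.21, 7.64). ∠DBA = 92.1° gives BA at 144° from the x-axis; with |BA| = 14.9, A = (-18.3, 16.4). Then |QA| = |A − Q| = 22.1.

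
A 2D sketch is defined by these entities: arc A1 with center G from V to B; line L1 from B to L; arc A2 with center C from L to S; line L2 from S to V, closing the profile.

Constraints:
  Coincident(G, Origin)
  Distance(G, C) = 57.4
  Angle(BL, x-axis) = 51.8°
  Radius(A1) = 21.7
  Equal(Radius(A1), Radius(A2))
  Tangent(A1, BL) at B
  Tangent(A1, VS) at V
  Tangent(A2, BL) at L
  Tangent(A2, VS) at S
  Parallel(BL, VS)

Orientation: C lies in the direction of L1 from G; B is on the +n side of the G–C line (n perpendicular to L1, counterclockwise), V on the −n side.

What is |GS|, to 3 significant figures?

61.4

The slot axis is L1's direction at 51.8°, so u = (cos 51.8°, sin 51.8°) = (0.618, 0.786) and n = (−sin 51.8°, cos 51.8°) = (-0.786, 0.618). G is at the origin and C lies 57.4 along u from G, so C = 57.4·u = (35.5, 45.1). Tangency of A1 to both parallel lines with radius 21.7 puts B and V at G ± 21.7·n: B = (-17.1, 13.4), V = (17.1, -13.4). Equal radii place L and S the same way about C: L = C + 21.7·n = (18.4, 58.5), S = C − 21.7·n = (52.5, 31.7). Then |GS| = |S − G| = 61.4.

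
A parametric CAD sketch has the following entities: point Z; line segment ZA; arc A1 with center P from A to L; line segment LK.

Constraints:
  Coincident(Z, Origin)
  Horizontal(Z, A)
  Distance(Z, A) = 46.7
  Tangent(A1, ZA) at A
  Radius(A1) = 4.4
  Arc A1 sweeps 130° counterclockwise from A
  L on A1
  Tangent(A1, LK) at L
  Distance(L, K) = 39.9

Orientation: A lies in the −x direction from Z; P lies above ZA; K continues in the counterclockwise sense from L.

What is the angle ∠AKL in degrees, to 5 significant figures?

9.4836°

Z is at the origin; ZA is horizontal with |ZA| = 46.7 and A on the −x side, so A = (-46.700, 0.0000). Tangency of A1 to ZA means the radius PA is perpendicular to ZA, so P = A + (0, 4.4) = (-46.700, 4.4000). On A1, A sits at bearing -90° from P; a 130° counterclockwise sweep puts L at bearing 40°, so L = P + 4.4·(cos 40°, sin 40°) = (-43.329, 7.2283). The tangent condition forces PL to be normal to LK, so LK runs along (−sin 40°, cos 40°); with |LK| = 39.9, K = (-68.977, 37.793). Then cos ∠AKL = KA·KL / (|KA||KL|), giving 9.4836°.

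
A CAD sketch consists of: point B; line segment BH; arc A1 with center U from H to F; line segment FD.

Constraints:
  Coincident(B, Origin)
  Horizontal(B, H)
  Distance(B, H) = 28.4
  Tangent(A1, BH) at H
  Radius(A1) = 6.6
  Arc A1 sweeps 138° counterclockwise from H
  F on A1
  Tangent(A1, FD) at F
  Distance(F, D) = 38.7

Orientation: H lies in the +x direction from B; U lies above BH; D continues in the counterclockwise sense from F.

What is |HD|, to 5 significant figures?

44.625

B is at the origin; BH is horizontal with |BH| = 28.4 and H on the +x side, so H = (28.400, 0.0000). The tangent condition forces UH to be normal to BH, so U = H + (0, 6.6) = (28.400, 6.6000). On A1, H sits at bearing -90° from U; a 138° counterclockwise sweep puts F at bearing 48°, so F = U + 6.6·(cos 48°, sin 48°) = (32.816, 11.505). The tangent condition forces UF to be normal to FD, so FD runs along (−sin 48°, cos 48°); with |FD| = 38.7, D = (4.0566, 37.400). Then |HD| = |D − H| = 44.625.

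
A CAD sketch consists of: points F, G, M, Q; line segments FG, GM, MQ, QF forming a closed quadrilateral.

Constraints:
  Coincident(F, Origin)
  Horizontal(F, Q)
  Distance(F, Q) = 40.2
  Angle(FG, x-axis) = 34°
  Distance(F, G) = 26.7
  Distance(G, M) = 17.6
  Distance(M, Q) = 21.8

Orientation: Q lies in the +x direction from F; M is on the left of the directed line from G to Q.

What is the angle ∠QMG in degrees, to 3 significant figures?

72.1°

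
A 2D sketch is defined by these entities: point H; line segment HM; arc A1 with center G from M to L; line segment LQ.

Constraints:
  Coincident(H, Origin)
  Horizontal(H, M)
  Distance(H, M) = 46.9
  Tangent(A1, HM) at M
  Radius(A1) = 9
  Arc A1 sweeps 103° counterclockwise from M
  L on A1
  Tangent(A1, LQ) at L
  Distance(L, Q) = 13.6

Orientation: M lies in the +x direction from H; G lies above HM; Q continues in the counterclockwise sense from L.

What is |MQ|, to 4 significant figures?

24.94

H is at the origin; HM is horizontal with |HM| = 46.9 and M on the +x side, so M = (46.90, 0.000). Tangency of A1 to HM means the radius GM is perpendicular to HM, so G = M + (0, 9) = (46.90, 9.000). On A1, M sits at bearing -90° from G; a 103° counterclockwise sweep puts L at bearing 13°, so L = G + 9.0·(cos 13°, sin 13°) = (55.67, 11.02). Tangency of A1 to LQ means the radius GL is perpendicular to LQ, so LQ runs along (−sin 13°, cos 13°); with |LQ| = 13.6, Q = (52.61, 24.28). Then |MQ| = |Q − M| = 24.94.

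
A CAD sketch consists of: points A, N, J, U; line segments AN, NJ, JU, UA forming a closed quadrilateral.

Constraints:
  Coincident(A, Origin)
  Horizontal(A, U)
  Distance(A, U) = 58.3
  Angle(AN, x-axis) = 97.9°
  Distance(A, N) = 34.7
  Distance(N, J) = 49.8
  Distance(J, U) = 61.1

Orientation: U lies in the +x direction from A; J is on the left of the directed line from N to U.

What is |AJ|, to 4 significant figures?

69.93

A is at the origin; A and U share the same y with |AU| = 58.3 and U in +x, so U = (58.3, 0). AN runs at 97.9° with |AN| = 34.7, so N = (-4.769, 34.37). J is determined by |NJ| = 49.8 and |JU| = 61.1 together: it lies at the intersection of circle(N, 49.8) and circle(U, 61.1). With |NU| = 71.83, the foot of the radical line on NU is 27.19 from N and the perpendicular offset is √(49.8² − 27.19²) = 41.72. Taking the left-of-NU solution: J = (39.07, 58.00).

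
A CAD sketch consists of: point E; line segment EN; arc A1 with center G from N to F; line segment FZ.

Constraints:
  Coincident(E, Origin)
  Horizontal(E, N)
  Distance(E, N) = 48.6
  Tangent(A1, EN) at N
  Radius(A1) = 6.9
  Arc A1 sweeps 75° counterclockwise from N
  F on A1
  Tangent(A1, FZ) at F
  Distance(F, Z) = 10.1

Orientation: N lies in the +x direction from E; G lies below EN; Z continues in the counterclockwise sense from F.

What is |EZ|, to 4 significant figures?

42.04

E is at the origin; E and N share the same y with |EN| = 48.6 and N on the +x side, so N = (48.60, 0.000). The tangent condition forces GN to be normal to EN, so G = N + (0, -6.9) = (48.60, -6.900). On A1, N sits at bearing 90° from G; a 75° counterclockwise sweep puts F at bearing 165°, so F = G + 6.9·(cos 165°, sin 165°) = (41.94, -5.114). A1 meets FZ tangentially, so GF is at right angles to FZ, so FZ runs along (−sin 165°, cos 165°); with |FZ| = 10.1, Z = (39.32, -14.87). Then |EZ| = |Z − E| = 42.04.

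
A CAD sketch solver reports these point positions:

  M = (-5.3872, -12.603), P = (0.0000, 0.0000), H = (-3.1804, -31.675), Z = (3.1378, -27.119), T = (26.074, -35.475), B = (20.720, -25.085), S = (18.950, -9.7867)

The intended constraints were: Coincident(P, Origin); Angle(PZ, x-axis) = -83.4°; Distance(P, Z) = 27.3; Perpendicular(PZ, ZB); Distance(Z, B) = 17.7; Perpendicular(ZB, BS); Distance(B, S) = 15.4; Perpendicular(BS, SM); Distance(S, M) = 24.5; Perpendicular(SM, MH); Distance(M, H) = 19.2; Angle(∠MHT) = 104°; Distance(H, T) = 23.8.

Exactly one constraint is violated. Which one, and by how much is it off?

Distance(H, T) = 23.8 — off by 5.70.

P = (0.00, 0.00) ✓; PZ at -83.40° ✓; |PZ| = 27.30 ✓; ∠(PZ, ZB) = 90.00° ✓; |ZB| = 17.70 ✓; ∠(ZB, BS) = 90.00° ✓; |BS| = 15.40 ✓; ∠(BS, SM) = 90.00° ✓; |SM| = 24.50 ✓; ∠(SM, MH) = 90.00° ✓; |MH| = 19.20 ✓; ∠MHT = 104.0° ✓; |HT| = 29.50 ✗.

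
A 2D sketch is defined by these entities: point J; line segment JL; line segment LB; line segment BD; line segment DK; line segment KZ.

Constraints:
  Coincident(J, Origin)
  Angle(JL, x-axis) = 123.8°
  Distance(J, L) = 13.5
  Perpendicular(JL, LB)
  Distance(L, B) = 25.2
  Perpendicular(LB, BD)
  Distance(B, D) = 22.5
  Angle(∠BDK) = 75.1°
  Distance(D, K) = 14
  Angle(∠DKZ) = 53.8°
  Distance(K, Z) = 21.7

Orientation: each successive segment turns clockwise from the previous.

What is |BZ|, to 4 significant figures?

6.252

J is at the origin; JL runs at 123.8° with length 13.5, so L = (-7.510, 11.22). The perpendicularity gives LB at right angles to JL, so LB runs at 33.80°; with |LB| = 25.2, B = (13.43, 25.24). LB ⟂ BD, so BD runs at -56.20°; with |BD| = 22.5, D = (25.95, 6.540). ∠BDK = 75.1° gives DK at -161.1° from the x-axis; with |DK| = 14.0, K = (12.70, 2.005). ∠DKZ = 53.8° gives KZ at 72.70° from the x-axis; with |KZ| = 21.7, Z = (19.16, 22.72). Then |BZ| = |Z − B| = 6.252.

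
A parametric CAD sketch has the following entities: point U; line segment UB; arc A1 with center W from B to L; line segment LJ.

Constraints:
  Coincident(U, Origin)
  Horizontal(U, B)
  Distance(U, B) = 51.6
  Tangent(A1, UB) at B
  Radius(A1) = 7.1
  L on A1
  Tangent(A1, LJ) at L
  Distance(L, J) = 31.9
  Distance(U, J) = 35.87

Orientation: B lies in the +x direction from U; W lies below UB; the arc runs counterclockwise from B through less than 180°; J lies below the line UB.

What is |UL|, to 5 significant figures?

46.414

U is at the origin; UB is horizontal with |UB| = 51.6 and B on the +x side, so B = (51.600, 0.0000). Since A1 is tangent to UB there, WB ⟂ UB, so W = B + (0, -7.1) = (51.600, -7.1000). Since WL ⟂ LJ (tangency), |WJ| = √(7.1² + 31.9²) = 32.681 regardless of where L sits on A1. So J lies on both circle(U, 35.87) and circle(W, 32.681); the below-UB intersection is J = (24.847, -25.870). L is the foot of the tangent from J: L = (46.357, -2.3126).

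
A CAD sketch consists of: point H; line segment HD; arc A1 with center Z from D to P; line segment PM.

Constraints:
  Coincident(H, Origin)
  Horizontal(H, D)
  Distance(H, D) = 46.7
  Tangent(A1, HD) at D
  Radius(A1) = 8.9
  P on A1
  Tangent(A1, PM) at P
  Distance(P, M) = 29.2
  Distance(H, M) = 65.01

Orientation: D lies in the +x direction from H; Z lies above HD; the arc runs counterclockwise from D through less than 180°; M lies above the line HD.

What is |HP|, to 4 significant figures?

56.42

H is at the origin; HD is horizontal with |HD| = 46.7 and D on the +x side, so D = (46.70, 0.000). Tangency of A1 to HD means the radius ZD is perpendicular to HD, so Z = D + (0, 8.9) = (46.70, 8.900). Since ZP ⟂ PM (tangency), |ZM| = √(8.9² + 29.2²) = 30.53 regardless of where P sits on A1. So M lies on both circle(H, 65.01) and circle(Z, 30.53); the above-HD intersection is M = (52.05, 38.95). P is the foot of the tangent from M: P = (55.54, 9.964).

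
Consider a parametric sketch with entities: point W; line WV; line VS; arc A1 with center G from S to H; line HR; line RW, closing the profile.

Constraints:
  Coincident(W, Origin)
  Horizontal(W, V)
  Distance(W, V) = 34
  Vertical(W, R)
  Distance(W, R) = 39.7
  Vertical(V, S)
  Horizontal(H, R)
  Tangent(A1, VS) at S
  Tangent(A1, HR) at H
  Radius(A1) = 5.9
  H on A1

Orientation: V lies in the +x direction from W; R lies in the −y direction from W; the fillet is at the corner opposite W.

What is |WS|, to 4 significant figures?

47.94

W is at the origin; W and V share the same y with |WV| = 34.0 and V on the +x side, so V = (34.00, 0.000). WR is vertical with |WR| = 39.7 and R on the −y side, so R = (0.000, -39.70). The virtual corner opposite W is at (34.00, -39.70). Tangency of A1 to VS means the radius GS is perpendicular to VS and since A1 is tangent to HR there, GH ⟂ HR, with radius 5.9, so the center G sits 5.9 in from both sides at G = (28.10, -33.80). That places the tangent points at S = (34.00, -33.80) on VS and H = (28.10, -39.70) on HR. Then |WS| = |S − W| = 47.94.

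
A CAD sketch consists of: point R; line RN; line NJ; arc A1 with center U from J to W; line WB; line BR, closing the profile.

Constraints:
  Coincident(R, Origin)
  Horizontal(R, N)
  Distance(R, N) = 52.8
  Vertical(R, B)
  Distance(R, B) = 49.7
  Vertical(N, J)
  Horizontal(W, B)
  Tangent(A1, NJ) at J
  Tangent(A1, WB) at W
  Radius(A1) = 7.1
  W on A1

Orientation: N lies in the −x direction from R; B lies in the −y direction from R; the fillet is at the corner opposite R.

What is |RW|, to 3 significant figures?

67.5

R is at the origin; R and N share the same y with |RN| = 52.8 and N on the −x side, so N = (-52.8, 0.00). R and B share the same x with |RB| = 49.7 and B on the −y side, so B = (0.00, -49.7). The virtual corner opposite R is at (-52.8, -49.7). Tangency of A1 to NJ means the radius UJ is perpendicular to NJ and since A1 is tangent to WB there, UW ⟂ WB, with radius 7.1, so the center U sits 7.1 in from both sides at U = (-45.7, -42.6). That places the tangent points at J = (-52.8, -42.6) on NJ and W = (-45.7, -49.7) on WB. Then |RW| = |W − R| = 67.5.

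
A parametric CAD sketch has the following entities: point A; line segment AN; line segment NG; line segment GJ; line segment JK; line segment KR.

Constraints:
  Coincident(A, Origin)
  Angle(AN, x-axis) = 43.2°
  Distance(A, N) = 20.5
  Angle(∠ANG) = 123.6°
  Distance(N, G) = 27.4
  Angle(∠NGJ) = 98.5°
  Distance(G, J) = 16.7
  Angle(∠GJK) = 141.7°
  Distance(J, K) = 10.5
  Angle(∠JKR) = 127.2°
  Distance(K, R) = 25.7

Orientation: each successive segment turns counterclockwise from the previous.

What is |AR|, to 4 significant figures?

15.85

A is at the origin; AN runs at 43.2° with length 20.5, so N = (14.94, 14.03). ∠ANG = 123.6° gives NG at 99.60° from the x-axis; with |NG| = 27.4, G = (10.37, 41.05). ∠NGJ = 98.5° gives GJ at -178.9° from the x-axis; with |GJ| = 16.7, J = (-6.323, 40.73). ∠GJK = 141.7° gives JK at -140.6° from the x-axis; with |JK| = 10.5, K = (-14.44, 34.06). ∠JKR = 127.2° gives KR at -87.80° from the x-axis; with |KR| = 25.7, R = (-13.45, 8.383). Then |AR| = |R − A| = 15.85.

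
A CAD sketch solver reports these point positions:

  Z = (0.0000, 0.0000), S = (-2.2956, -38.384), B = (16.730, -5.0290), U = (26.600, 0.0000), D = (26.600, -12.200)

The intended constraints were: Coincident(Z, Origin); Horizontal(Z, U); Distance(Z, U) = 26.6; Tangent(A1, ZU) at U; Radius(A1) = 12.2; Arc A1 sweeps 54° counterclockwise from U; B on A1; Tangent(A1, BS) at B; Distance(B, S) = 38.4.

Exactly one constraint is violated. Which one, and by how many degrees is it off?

Tangent(A1, BS) at B — off by 6.30°.

Z = (0.00, 0.00) ✓; Z.y = 0.00, U.y = 0.00 ✓; |ZU| = 26.60 ✓; ∠(DU, UZ) = 90.00° ✓; |DU| = 12.20 ✓; bearing(D→B) − bearing(D→U) = 54.00° ✓; |DB| = 12.20 ✓; ∠(DB, BS) = 83.70° ✗; |BS| = 38.40 ✓.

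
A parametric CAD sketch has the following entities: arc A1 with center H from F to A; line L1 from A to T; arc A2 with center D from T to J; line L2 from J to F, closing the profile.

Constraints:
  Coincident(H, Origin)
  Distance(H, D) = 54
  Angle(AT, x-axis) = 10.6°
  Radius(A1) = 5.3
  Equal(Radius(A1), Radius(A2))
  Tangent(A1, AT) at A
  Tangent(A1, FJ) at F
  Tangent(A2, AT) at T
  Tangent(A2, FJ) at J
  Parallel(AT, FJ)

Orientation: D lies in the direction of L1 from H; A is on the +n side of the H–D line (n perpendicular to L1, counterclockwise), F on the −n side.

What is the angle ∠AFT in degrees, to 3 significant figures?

78.9°

Tangency of A1 to both parallel lines with radius 5.3 puts A and F at H ± 5.3·n: A = (-0.975, 5.21), F = (0.975, -5.21). Equal radii place T and J the same way about D: T = D + 5.3·n = (52.1, 15.1), J = D − 5.3·n = (54.1, 4.72). Then cos ∠AFT = FA·FT / (|FA||FT|), giving 78.9°.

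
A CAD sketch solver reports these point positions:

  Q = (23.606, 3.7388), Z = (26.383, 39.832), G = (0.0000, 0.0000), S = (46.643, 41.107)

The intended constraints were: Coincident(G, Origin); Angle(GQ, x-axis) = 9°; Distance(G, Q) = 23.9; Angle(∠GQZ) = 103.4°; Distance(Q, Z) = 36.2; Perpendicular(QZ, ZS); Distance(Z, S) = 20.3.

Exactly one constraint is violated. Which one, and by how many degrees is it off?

Perpendicular(QZ, ZS) — off by 8.00°.

G = (0.00, 0.00) ✓; GQ at 9.000° ✓; |GQ| = 23.90 ✓; ∠GQZ = 103.4° ✓; |QZ| = 36.20 ✓; ∠(QZ, ZS) = 82.00° ✗; |ZS| = 20.30 ✓.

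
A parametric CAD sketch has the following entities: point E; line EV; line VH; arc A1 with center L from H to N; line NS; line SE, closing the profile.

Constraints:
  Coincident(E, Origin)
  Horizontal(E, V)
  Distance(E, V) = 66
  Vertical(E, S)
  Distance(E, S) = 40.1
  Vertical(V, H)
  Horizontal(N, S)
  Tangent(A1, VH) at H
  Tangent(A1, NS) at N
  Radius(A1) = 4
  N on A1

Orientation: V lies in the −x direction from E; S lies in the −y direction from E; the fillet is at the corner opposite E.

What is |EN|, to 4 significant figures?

73.84

The virtual corner opposite E is at (-66.00, -40.10). A1 meets VH tangentially, so LH is at right angles to VH and the tangent condition forces LN to be normal to NS, with radius 4.0, so the center L sits 4.0 in from both sides at L = (-62.00, -36.10). That places the tangent points at H = (-66.00, -36.10) on VH and N = (-62.00, -40.10) on NS. Then |EN| = |N − E| = 73.84.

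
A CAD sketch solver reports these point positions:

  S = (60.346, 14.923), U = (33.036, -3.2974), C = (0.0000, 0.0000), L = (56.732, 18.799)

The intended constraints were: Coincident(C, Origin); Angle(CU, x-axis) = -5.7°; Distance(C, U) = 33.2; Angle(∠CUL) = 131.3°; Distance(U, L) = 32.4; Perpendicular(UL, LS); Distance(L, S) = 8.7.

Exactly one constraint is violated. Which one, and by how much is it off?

Distance(L, S) = 8.7 — off by 3.40.

C = (0.00, 0.00) ✓; CU at -5.700° ✓; |CU| = 33.20 ✓; ∠CUL = 131.3° ✓; |UL| = 32.40 ✓; ∠(UL, LS) = 90.00° ✓; |LS| = 5.299 ✗.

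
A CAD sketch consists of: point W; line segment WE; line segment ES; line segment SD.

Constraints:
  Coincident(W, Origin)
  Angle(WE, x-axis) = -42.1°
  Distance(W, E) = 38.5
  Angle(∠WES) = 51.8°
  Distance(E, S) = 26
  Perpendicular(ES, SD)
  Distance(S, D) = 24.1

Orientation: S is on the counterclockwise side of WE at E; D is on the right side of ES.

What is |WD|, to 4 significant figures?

54.40

∠WES = 51.8°, so ES runs at -42.1° + (180° − 51.8°) = 86.10° from the x-axis; with |ES| = 26.0, S = E + 26.0·(cos 86.10°, sin 86.10°) = (30.33, 0.1284). ES is perpendicular to SD; with |SD| = 24.1 on the right of ES, D = S + 24.1·(0.9977, -0.06802) = (54.38, -1.511). Then |WD| = |D − W| = 54.40.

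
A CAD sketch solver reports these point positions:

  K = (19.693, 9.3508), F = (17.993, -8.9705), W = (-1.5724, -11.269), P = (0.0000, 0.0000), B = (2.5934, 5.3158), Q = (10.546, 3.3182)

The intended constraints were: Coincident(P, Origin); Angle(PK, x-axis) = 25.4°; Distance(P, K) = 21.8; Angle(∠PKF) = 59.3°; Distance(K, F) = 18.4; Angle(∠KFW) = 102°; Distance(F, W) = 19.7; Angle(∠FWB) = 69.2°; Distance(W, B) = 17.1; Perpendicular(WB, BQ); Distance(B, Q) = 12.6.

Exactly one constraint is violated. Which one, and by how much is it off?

Distance(B, Q) = 12.6 — off by 4.40.

P = (0.00, 0.00) ✓; PK at 25.40° ✓; |PK| = 21.80 ✓; ∠PKF = 59.30° ✓; |KF| = 18.40 ✓; ∠KFW = 102.0° ✓; |FW| = 19.70 ✓; ∠FWB = 69.20° ✓; |WB| = 17.10 ✓; ∠(WB, BQ) = 90.00° ✓; |BQ| = 8.200 ✗.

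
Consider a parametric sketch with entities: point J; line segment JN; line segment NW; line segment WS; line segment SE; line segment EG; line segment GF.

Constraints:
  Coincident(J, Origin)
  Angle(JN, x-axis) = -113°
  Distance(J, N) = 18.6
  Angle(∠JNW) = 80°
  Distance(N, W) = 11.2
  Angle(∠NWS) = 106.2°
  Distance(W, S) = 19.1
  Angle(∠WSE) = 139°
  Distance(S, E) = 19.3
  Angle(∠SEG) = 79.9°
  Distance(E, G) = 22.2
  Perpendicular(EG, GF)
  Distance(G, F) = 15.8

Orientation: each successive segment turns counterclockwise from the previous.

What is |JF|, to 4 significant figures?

9.032

J is at the origin; JN runs at -113.0° with length 18.6, so N = (-7.268, -17.12). ∠JNW = 80.0° gives NW at -13.00° from the x-axis; with |NW| = 11.2, W = (3.645, -19.64). ∠NWS = 106.2° gives WS at 60.80° from the x-axis; with |WS| = 19.1, S = (12.96, -2.968). ∠WSE = 139.0° gives SE at 101.8° from the x-axis; with |SE| = 19.3, E = (9.017, 15.92). ∠SEG = 79.9° gives EG at -158.1° from the x-axis; with |EG| = 22.2, G = (-11.58, 7.644). EG ⟂ GF, so GF runs at -68.10°; with |GF| = 15.8, F = (-5.688, -7.016). Then |JF| = |F − J| = 9.032.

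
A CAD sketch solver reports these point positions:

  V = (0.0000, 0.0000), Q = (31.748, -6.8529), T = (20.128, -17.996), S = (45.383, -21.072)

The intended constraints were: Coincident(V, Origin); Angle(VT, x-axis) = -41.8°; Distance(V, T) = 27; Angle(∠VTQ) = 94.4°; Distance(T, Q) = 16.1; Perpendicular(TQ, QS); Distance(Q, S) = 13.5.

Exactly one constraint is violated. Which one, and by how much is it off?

Distance(Q, S) = 13.5 — off by 6.20.

V = (0.00, 0.00) ✓; VT at -41.80° ✓; |VT| = 27.00 ✓; ∠VTQ = 94.40° ✓; |TQ| = 16.10 ✓; ∠(TQ, QS) = 90.00° ✓; |QS| = 19.70 ✗.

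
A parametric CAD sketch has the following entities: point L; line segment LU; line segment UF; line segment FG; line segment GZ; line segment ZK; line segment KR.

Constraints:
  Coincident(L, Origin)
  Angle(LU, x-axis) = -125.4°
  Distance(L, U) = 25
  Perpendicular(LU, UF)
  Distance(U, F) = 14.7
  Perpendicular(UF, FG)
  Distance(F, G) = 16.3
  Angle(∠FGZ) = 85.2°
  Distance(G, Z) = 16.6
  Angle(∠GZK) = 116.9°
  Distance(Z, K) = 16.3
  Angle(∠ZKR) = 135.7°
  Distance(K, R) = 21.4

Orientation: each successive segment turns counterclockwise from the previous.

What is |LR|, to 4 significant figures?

45.01

L is at the origin; LU runs at -125.4° with length 25.0, so U = (-14.48, -20.38). LU is perpendicular to UF, so UF runs at -35.40°; with |UF| = 14.7, F = (-2.500, -28.89). UF ⟂ FG, so FG runs at 54.60°; with |FG| = 16.3, G = (6.943, -15.61). ∠FGZ = 85.2° gives GZ at 149.4° from the x-axis; with |GZ| = 16.6, Z = (-7.346, -7.157). ∠GZK = 116.9° gives ZK at -147.5° from the x-axis; with |ZK| = 16.3, K = (-21.09, -15.91). ∠ZKR = 135.7° gives KR at -103.2° from the x-axis; with |KR| = 21.4, R = (-25.98, -36.75). Then |LR| = |R − L| = 45.01.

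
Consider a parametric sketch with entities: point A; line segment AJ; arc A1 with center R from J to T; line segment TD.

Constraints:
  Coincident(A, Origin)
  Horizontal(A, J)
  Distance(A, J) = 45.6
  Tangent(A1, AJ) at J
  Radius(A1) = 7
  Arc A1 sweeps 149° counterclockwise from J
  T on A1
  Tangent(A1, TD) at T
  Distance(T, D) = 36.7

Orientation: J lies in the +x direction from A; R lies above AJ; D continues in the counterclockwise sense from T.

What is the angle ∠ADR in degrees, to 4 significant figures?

77.29°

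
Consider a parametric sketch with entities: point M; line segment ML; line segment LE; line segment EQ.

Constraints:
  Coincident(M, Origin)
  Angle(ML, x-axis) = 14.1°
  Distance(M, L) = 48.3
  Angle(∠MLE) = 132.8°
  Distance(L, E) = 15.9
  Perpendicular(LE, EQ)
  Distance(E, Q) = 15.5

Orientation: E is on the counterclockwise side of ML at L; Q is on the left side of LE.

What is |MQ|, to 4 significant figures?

52.64

M is at the origin; ML runs at 14.1° with length 48.3, so L = 48.3·(cos 14.1°, sin 14.1°) = (46.84, 11.77). ∠MLE = 132.8°, so LE runs at 14.1° + (180° − 132.8°) = 61.30° from the x-axis; with |LE| = 15.9, E = L + 15.9·(cos 61.30°, sin 61.30°) = (54.48, 25.71). The perpendicularity gives EQ at right angles to LE; with |EQ| = 15.5 on the left of LE, Q = E + 15.5·(-0.8771, 0.4802) = (40.88, 33.16). Then |MQ| = |Q − M| = 52.64.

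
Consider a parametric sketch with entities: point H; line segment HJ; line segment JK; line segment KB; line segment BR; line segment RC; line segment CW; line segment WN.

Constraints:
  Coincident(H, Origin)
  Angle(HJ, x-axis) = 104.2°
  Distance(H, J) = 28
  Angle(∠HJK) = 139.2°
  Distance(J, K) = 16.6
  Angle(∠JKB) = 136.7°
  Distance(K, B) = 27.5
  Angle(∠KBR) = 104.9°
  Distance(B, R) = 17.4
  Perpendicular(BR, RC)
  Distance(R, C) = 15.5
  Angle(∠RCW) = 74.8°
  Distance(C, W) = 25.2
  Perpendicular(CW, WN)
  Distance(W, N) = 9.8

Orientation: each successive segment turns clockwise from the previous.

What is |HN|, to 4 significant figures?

60.45

∠RCW = 74.8° gives CW at 109.8° from the x-axis; with |CW| = 25.2, W = (15.14, 52.00). The perpendicularity gives WN at right angles to CW, so WN runs at 19.80°; with |WN| = 9.8, N = (24.36, 55.32). Then |HN| = |N − H| = 60.45.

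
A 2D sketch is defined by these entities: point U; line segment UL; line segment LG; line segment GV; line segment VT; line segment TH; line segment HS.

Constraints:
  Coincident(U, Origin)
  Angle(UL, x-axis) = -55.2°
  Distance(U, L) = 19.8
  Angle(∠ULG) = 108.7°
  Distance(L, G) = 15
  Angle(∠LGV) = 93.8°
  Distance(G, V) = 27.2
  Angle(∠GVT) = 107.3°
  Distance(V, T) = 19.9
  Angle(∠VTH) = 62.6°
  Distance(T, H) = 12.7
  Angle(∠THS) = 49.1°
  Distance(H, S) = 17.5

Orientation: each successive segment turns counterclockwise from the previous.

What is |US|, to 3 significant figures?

23.8

U is at the origin; UL runs at -55.2° with length 19.8, so L = (11.3, -16.3). ∠ULG = 108.7° gives LG at 16.1° from the x-axis; with |LG| = 15.0, G = (25.7, -12.1). ∠LGV = 93.8° gives GV at 102° from the x-axis; with |GV| = 27.2, V = (19.9, 14.5). ∠GVT = 107.3° gives VT at 175° from the x-axis; with |VT| = 19.9, T = (0.0931, 16.2). ∠VTH = 62.6° gives TH at -67.6° from the x-axis; with |TH| = 12.7, H = (4.93, 4.47). ∠THS = 49.1° gives HS at 63.3° from the x-axis; with |HS| = 17.5, S = (12.8, 20.1). Then |US| = |S − U| = 23.8.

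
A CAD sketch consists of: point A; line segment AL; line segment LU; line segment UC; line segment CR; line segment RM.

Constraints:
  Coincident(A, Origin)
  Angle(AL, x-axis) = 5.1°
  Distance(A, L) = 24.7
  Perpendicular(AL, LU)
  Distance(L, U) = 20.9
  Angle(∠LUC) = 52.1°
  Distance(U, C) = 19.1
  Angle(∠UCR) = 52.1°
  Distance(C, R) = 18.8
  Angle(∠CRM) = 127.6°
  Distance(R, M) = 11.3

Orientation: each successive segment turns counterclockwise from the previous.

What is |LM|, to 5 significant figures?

16.676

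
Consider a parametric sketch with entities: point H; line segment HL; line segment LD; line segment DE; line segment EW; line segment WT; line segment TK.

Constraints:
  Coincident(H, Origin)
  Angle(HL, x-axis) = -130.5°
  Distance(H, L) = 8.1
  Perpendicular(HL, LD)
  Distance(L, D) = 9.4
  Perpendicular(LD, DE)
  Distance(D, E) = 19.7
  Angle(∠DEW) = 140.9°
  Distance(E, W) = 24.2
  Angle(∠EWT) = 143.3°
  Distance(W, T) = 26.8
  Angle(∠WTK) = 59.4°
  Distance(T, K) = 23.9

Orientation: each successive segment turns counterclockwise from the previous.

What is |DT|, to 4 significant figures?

61.08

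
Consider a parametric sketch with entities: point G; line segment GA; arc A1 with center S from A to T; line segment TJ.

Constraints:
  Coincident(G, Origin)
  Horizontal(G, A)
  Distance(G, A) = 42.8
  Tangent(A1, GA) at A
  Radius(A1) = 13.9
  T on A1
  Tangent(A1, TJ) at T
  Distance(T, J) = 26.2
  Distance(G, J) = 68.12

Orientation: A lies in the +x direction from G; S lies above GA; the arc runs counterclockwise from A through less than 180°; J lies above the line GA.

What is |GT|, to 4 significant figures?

58.64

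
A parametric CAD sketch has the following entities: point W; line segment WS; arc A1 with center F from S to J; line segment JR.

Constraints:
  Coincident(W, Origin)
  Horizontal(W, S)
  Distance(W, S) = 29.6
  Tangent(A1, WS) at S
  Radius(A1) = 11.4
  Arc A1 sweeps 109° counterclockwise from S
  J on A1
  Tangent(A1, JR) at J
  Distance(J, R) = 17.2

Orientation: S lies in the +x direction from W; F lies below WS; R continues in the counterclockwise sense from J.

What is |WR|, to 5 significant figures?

39.758

W is at the origin; W and S share the same y with |WS| = 29.6 and S on the +x side, so S = (29.600, 0.0000). The tangent condition forces FS to be normal to WS, so F = S + (0, -11.4) = (29.600, -11.400). On A1, S sits at bearing 90° from F; a 109° counterclockwise sweep puts J at bearing 199°, so J = F + 11.4·(cos 199°, sin 199°) = (18.821, -15.111). Since A1 is tangent to JR there, FJ ⟂ JR, so JR runs along (−sin 199°, cos 199°); with |JR| = 17.2, R = (24.421, -31.374). Then |WR| = |R − W| = 39.758.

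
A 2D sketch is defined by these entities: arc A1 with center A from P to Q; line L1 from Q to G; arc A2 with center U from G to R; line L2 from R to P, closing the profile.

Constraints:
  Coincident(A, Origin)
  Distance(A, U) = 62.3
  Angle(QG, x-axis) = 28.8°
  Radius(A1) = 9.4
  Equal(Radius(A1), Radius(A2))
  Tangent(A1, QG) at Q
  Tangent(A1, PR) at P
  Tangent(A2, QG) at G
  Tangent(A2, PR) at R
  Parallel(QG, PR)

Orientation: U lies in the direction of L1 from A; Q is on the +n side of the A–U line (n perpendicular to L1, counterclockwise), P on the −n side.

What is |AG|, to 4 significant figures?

63.01

The slot axis is L1's direction at 28.8°, so u = (cos 28.8°, sin 28.8°) = (0.8763, 0.4818) and n = (−sin 28.8°, cos 28.8°) = (-0.4818, 0.8763). A is at the origin and U lies 62.3 along u from A, so U = 62.3·u = (54.59, 30.01). Tangency of A1 to both parallel lines with radius 9.4 puts Q and P at A ± 9.4·n: Q = (-4.528, 8.237), P = (4.528, -8.237). Equal radii place G and R the same way about U: G = U + 9.4·n = (50.07, 38.25), R = U − 9.4·n = (59.12, 21.78). Then |AG| = |G − A| = 63.01.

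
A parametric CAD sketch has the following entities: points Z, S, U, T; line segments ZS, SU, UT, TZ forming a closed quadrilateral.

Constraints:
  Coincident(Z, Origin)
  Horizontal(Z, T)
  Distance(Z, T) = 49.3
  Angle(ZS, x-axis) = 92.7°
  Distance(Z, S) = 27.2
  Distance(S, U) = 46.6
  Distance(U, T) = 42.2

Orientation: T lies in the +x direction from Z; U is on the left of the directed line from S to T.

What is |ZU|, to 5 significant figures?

59.907

Checks: |SU| = 46.60 ✓; |UT| = 42.20 ✓.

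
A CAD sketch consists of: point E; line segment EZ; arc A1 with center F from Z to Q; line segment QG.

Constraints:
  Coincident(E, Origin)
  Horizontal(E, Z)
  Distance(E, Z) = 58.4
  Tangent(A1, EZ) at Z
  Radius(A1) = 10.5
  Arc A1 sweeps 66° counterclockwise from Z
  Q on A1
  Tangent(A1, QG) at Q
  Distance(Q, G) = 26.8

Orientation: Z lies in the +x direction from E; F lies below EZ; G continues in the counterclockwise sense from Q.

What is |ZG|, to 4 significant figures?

36.92

E is at the origin; E and Z share the same y with |EZ| = 58.4 and Z on the +x side, so Z = (58.40, 0.000). Since A1 is tangent to EZ there, FZ ⟂ EZ, so F = Z + (0, -10.5) = (58.40, -10.50). On A1, Z sits at bearing 90° from F; a 66° counterclockwise sweep puts Q at bearing 156°, so Q = F + 10.5·(cos 156°, sin 156°) = (48.81, -6.229). Tangency of A1 to QG means the radius FQ is perpendicular to QG, so QG runs along (−sin 156°, cos 156°); with |QG| = 26.8, G = (37.91, -30.71). Then |ZG| = |G − Z| = 36.92.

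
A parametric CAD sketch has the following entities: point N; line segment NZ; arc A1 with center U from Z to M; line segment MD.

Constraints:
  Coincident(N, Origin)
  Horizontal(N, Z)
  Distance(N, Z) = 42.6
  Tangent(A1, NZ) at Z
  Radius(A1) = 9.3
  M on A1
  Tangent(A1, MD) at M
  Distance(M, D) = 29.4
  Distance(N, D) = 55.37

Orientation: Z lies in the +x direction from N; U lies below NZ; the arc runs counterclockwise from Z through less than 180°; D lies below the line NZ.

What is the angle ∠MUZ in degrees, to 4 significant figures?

99.80°

Checks: |NZ| = 42.60 ✓; |UM| = 9.300 ✓; ∠(UM, MD) = 90.00° ✓; |MD| = 29.40 ✓; |ND| = 55.37 ✓.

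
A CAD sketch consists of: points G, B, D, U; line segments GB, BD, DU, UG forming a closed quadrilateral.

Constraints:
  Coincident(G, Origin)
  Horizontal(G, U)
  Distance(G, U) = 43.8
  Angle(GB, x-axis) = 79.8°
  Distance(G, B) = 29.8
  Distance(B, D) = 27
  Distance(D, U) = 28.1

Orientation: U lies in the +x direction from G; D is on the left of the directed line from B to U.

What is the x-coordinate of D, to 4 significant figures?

32.00

G is at the origin; G and U share the same y with |GU| = 43.8 and U in +x, so U = (43.8, 0). GB runs at 79.8° with |GB| = 29.8, so B = (5.277, 29.33). D is determined by |BD| = 27.0 and |DU| = 28.1 together: it lies at the intersection of circle(B, 27.0) and circle(U, 28.1). With |BU| = 48.42, the foot of the radical line on BU is 23.58 from B and the perpendicular offset is √(27.0² − 23.58²) = 13.15. Taking the left-of-BU solution: D = (32.00, 25.50).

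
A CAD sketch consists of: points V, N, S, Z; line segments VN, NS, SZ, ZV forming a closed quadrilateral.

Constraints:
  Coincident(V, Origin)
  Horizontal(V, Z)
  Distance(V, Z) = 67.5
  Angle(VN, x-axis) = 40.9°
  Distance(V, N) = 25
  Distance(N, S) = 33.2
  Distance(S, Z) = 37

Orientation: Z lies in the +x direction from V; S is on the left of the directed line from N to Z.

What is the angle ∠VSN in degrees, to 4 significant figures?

5.779°

V is at the origin; VZ is horizontal with |VZ| = 67.5 and Z in +x, so Z = (67.5, 0). VN runs at 40.9° with |VN| = 25.0, so N = (18.90, 16.37). S is determined by |NS| = 33.2 and |SZ| = 37.0 together: it lies at the intersection of circle(N, 33.2) and circle(Z, 37.0). With |NZ| = 51.29, the foot of the radical line on NZ is 23.04 from N and the perpendicular offset is √(33.2² − 23.04²) = 23.90. Taking the left-of-NZ solution: S = (48.36, 31.67).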